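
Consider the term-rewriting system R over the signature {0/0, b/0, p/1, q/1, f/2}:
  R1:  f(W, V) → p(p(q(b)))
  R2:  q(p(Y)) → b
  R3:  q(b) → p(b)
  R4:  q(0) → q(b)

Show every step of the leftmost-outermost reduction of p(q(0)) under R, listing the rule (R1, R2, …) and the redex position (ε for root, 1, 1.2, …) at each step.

p(p(b))

1. p(q(0))  →  p(q(b))   [R4 at 1]
2. p(q(b))  →  p(p(b))   [R3 at 1]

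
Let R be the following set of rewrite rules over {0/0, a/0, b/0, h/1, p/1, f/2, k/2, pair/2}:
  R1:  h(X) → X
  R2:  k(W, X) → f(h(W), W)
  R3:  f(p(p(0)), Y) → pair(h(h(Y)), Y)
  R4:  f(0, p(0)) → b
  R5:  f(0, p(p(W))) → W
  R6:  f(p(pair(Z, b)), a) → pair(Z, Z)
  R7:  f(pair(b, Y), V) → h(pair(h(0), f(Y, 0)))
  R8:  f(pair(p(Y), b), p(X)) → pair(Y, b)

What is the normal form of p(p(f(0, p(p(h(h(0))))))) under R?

p(p(0))

1. p(p(f(0, p(p(h(h(0)))))))  →  p(p(h(h(0))))   [R5 at 1.1]
2. p(p(h(h(0))))  →  p(p(h(0)))   [R1 at 1.1]
3. p(p(h(0)))  →  p(p(0))   [R1 at 1.1]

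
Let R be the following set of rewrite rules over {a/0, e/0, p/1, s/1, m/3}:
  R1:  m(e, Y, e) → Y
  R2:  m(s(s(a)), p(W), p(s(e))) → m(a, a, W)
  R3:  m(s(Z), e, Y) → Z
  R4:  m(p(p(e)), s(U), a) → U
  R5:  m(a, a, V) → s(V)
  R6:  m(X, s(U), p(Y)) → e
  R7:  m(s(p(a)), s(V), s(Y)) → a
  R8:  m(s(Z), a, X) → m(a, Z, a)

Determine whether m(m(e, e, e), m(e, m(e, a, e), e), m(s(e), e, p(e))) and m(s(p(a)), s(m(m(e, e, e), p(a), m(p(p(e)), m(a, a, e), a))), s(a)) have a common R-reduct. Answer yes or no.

Reduce t₁ = m(m(e, e, e), m(e, m(e, a, e), e), m(s(e), e, p(e))):
1. m(m(e, e, e), m(e, m(e, a, e), e), m(s(e), e, p(e)))  →  m(e, m(e, m(e, a, e), e), m(s(e), e, p(e)))   [R1 at 1]
2. m(e, m(e, m(e, a, e), e), m(s(e), e, p(e)))  →  m(e, m(e, a, e), m(s(e), e, p(e)))   [R1 at 2]
3. m(e, m(e, a, e), m(s(e), e, p(e)))  →  m(e, a, m(s(e), e, p(e)))   [R1 at 2]
4. m(e, a, m(s(e), e, p(e)))  →  m(e, a, e)   [R3 at 3]
5. m(e, a, e)  →  a   [R1 at ε]

Reduce t₂ = m(s(p(a)), s(m(m(e, e, e), p(a), m(p(p(e)), m(a, a, e), a))), s(a)):
1. m(s(p(a)), s(m(m(e, e, e), p(a), m(p(p(e)), m(a, a, e), a))), s(a))  →  a   [R7 at ε]

yes — NF(t₁) = a, NF(t₂) = a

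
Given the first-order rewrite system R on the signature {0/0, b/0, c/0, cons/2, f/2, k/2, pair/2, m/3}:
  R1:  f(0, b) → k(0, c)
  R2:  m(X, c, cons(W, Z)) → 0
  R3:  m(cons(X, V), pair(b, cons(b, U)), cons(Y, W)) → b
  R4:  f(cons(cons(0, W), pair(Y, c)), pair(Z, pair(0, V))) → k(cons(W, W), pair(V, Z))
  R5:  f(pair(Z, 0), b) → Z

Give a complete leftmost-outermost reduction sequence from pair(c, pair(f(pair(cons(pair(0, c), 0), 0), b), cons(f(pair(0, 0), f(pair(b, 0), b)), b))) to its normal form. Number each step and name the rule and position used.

1. pair(c, pair(f(pair(cons(pair(0, c), 0), 0), b), cons(f(pair(0, 0), f(pair(b, 0), b)), b)))  →  pair(c, pair(cons(pair(0, c), 0), cons(f(pair(0, 0), f(pair(b, 0), b)), b)))   [R5 at 2.1]
2. pair(c, pair(cons(pair(0, c), 0), cons(f(pair(0, 0), f(pair(b, 0), b)), b)))  →  pair(c, pair(cons(pair(0, c), 0), cons(f(pair(0, 0), b), b)))   [R5 at 2.2.1.2]
3. pair(c, pair(cons(pair(0, c), 0), cons(f(pair(0, 0), b), b)))  →  pair(c, pair(cons(pair(0, c), 0), cons(0, b)))   [R5 at 2.2.1]

pair(c, pair(cons(pair(0, c), 0), cons(0, b)))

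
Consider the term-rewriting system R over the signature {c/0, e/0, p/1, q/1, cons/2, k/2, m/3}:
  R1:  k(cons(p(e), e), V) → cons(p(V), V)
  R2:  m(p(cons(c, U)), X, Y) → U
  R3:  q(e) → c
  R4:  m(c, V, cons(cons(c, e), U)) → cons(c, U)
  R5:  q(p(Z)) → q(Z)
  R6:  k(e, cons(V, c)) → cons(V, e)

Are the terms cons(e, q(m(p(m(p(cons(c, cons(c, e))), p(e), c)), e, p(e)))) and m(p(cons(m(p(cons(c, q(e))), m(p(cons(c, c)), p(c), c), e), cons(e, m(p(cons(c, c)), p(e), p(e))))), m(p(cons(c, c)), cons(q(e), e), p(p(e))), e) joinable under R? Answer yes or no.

yes — NF(t₁) = cons(e, c), NF(t₂) = cons(e, c)

Reduce t₁ = cons(e, q(m(p(m(p(cons(c, cons(c, e))), p(e), c)), e, p(e)))):
1. cons(e, q(m(p(m(p(cons(c, cons(c, e))), p(e), c)), e, p(e))))  →  cons(e, q(m(p(cons(c, e)), e, p(e))))   [R2 at 2.1.1.1]
2. cons(e, q(m(p(cons(c, e)), e, p(e))))  →  cons(e, q(e))   [R2 at 2.1]
3. cons(e, q(e))  →  cons(e, c)   [R3 at 2]

Reduce t₂ = m(p(cons(m(p(cons(c, q(e))), m(p(cons(c, c)), p(c), c), e), cons(e, m(p(cons(c, c)), p(e), p(e))))), m(p(cons(c, c)), cons(q(e), e), p(p(e))), e):
1. m(p(cons(m(p(cons(c, q(e))), m(p(cons(c, c)), p(c), c), e), cons(e, m(p(cons(c, c)), p(e), p(e))))), m(p(cons(c, c)), cons(q(e), e), p(p(e))), e)  →  m(p(cons(q(e), cons(e, m(p(cons(c, c)), p(e), p(e))))), m(p(cons(c, c)), cons(q(e), e), p(p(e))), e)   [R2 at 1.1.1]
2. m(p(cons(q(e), cons(e, m(p(cons(c, c)), p(e), p(e))))), m(p(cons(c, c)), cons(q(e), e), p(p(e))), e)  →  m(p(cons(c, cons(e, m(p(cons(c, c)), p(e), p(e))))), m(p(cons(c, c)), cons(q(e), e), p(p(e))), e)   [R3 at 1.1.1]
3. m(p(cons(c, cons(e, m(p(cons(c, c)), p(e), p(e))))), m(p(cons(c, c)), cons(q(e), e), p(p(e))), e)  →  cons(e, m(p(cons(c, c)), p(e), p(e)))   [R2 at ε]
4. cons(e, m(p(cons(c, c)), p(e), p(e)))  →  cons(e, c)   [R2 at 2]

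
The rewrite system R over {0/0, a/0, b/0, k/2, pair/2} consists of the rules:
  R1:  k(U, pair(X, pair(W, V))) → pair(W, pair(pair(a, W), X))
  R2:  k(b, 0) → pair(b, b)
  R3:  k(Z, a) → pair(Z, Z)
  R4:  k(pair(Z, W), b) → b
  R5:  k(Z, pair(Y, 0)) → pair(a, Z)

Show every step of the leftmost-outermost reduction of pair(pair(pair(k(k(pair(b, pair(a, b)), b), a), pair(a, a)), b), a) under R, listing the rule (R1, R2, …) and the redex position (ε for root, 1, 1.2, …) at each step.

1. pair(pair(pair(k(k(pair(b, pair(a, b)), b), a), pair(a, a)), b), a)  →  pair(pair(pair(pair(k(pair(b, pair(a, b)), b), k(pair(b, pair(a, b)), b)), pair(a, a)), b), a)   [R3 at 1.1.1]
2. pair(pair(pair(pair(k(pair(b, pair(a, b)), b), k(pair(b, pair(a, b)), b)), pair(a, a)), b), a)  →  pair(pair(pair(pair(b, k(pair(b, pair(a, b)), b)), pair(a, a)), b), a)   [R4 at 1.1.1.1]
3. pair(pair(pair(pair(b, k(pair(b, pair(a, b)), b)), pair(a, a)), b), a)  →  pair(pair(pair(pair(b, b), pair(a, a)), b), a)   [R4 at 1.1.1.2]

pair(pair(pair(pair(b, b), pair(a, a)), b), a)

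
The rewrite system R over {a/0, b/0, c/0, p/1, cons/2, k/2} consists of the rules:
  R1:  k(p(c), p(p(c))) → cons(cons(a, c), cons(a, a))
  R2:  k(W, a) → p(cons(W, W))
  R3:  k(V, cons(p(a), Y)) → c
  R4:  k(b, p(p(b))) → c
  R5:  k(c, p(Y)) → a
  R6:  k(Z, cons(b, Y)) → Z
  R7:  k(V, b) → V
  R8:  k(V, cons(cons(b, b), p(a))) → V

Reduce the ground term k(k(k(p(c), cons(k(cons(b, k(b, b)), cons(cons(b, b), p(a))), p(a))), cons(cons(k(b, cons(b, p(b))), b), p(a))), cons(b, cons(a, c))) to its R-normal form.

1. k(k(k(p(c), cons(k(cons(b, k(b, b)), cons(cons(b, b), p(a))), p(a))), cons(cons(k(b, cons(b, p(b))), b), p(a))), cons(b, cons(a, c)))  →  k(k(p(c), cons(k(cons(b, k(b, b)), cons(cons(b, b), p(a))), p(a))), cons(cons(k(b, cons(b, p(b))), b), p(a)))   [R6 at ε]
2. k(k(p(c), cons(k(cons(b, k(b, b)), cons(cons(b, b), p(a))), p(a))), cons(cons(k(b, cons(b, p(b))), b), p(a)))  →  k(k(p(c), cons(cons(b, k(b, b)), p(a))), cons(cons(k(b, cons(b, p(b))), b), p(a)))   [R8 at 1.2.1]
3. k(k(p(c), cons(cons(b, k(b, b)), p(a))), cons(cons(k(b, cons(b, p(b))), b), p(a)))  →  k(k(p(c), cons(cons(b, b), p(a))), cons(cons(k(b, cons(b, p(b))), b), p(a)))   [R7 at 1.2.1.2]
4. k(k(p(c), cons(cons(b, b), p(a))), cons(cons(k(b, cons(b, p(b))), b), p(a)))  →  k(p(c), cons(cons(k(b, cons(b, p(b))), b), p(a)))   [R8 at 1]
5. k(p(c), cons(cons(k(b, cons(b, p(b))), b), p(a)))  →  k(p(c), cons(cons(b, b), p(a)))   [R6 at 2.1.1]
6. k(p(c), cons(cons(b, b), p(a)))  →  p(c)   [R8 at ε]

p(c)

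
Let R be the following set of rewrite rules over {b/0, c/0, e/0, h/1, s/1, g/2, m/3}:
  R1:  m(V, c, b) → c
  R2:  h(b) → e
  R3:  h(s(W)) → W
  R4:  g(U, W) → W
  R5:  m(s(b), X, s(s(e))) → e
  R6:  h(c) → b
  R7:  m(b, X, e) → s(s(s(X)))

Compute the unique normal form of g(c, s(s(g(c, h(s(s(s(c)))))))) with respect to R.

1. g(c, s(s(g(c, h(s(s(s(c))))))))  →  s(s(g(c, h(s(s(s(c)))))))   [R4 at ε]
2. s(s(g(c, h(s(s(s(c)))))))  →  s(s(h(s(s(s(c))))))   [R4 at 1.1]
3. s(s(h(s(s(s(c))))))  →  s(s(s(s(c))))   [R3 at 1.1]

s(s(s(s(c))))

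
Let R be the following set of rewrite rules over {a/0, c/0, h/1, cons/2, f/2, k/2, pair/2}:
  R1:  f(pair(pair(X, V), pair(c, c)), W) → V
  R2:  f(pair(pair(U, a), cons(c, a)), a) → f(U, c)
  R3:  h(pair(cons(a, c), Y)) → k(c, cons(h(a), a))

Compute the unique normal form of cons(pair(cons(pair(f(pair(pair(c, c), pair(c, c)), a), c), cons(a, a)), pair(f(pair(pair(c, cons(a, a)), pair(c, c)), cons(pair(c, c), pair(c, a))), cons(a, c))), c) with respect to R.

cons(pair(cons(pair(c, c), cons(a, a)), pair(cons(a, a), cons(a, c))), c)

1. cons(pair(cons(pair(f(pair(pair(c, c), pair(c, c)), a), c), cons(a, a)), pair(f(pair(pair(c, cons(a, a)), pair(c, c)), cons(pair(c, c), pair(c, a))), cons(a, c))), c)  →  cons(pair(cons(pair(c, c), cons(a, a)), pair(f(pair(pair(c, cons(a, a)), pair(c, c)), cons(pair(c, c), pair(c, a))), cons(a, c))), c)   [R1 at 1.1.1.1]
2. cons(pair(cons(pair(c, c), cons(a, a)), pair(f(pair(pair(c, cons(a, a)), pair(c, c)), cons(pair(c, c), pair(c, a))), cons(a, c))), c)  →  cons(pair(cons(pair(c, c), cons(a, a)), pair(cons(a, a), cons(a, c))), c)   [R1 at 1.2.1]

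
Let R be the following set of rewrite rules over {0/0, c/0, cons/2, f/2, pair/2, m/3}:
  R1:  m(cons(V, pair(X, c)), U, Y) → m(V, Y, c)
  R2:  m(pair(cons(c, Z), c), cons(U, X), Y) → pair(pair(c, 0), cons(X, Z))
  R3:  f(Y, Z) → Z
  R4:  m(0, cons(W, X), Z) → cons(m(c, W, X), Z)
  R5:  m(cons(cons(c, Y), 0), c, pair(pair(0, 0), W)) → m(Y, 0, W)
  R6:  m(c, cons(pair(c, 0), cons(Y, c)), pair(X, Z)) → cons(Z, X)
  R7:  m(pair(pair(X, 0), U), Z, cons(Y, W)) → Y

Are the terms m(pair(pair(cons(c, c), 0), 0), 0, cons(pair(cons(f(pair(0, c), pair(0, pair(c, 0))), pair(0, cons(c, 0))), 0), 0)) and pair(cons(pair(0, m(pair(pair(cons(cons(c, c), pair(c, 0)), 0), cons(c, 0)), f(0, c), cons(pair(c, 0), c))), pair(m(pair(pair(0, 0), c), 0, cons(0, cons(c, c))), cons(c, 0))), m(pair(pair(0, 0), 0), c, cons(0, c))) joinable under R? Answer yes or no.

yes — NF(t₁) = pair(cons(pair(0, pair(c, 0)), pair(0, cons(c, 0))), 0), NF(t₂) = pair(cons(pair(0, pair(c, 0)), pair(0, cons(c, 0))), 0)

Reduce t₁ = m(pair(pair(cons(c, c), 0), 0), 0, cons(pair(cons(f(pair(0, c), pair(0, pair(c, 0))), pair(0, cons(c, 0))), 0), 0)):
1. m(pair(pair(cons(c, c), 0), 0), 0, cons(pair(cons(f(pair(0, c), pair(0, pair(c, 0))), pair(0, cons(c, 0))), 0), 0))  →  pair(cons(f(pair(0, c), pair(0, pair(c, 0))), pair(0, cons(c, 0))), 0)   [R7 at ε]
2. pair(cons(f(pair(0, c), pair(0, pair(c, 0))), pair(0, cons(c, 0))), 0)  →  pair(cons(pair(0, pair(c, 0)), pair(0, cons(c, 0))), 0)   [R3 at 1.1]

Reduce t₂ = pair(cons(pair(0, m(pair(pair(cons(cons(c, c), pair(c, 0)), 0), cons(c, 0)), f(0, c), cons(pair(c, 0), c))), pair(m(pair(pair(0, 0), c), 0, cons(0, cons(c, c))), cons(c, 0))), m(pair(pair(0, 0), 0), c, cons(0, c))):
1. pair(cons(pair(0, m(pair(pair(cons(cons(c, c), pair(c, 0)), 0), cons(c, 0)), f(0, c), cons(pair(c, 0), c))), pair(m(pair(pair(0, 0), c), 0, cons(0, cons(c, c))), cons(c, 0))), m(pair(pair(0, 0), 0), c, cons(0, c)))  →  pair(cons(pair(0, pair(c, 0)), pair(m(pair(pair(0, 0), c), 0, cons(0, cons(c, c))), cons(c, 0))), m(pair(pair(0, 0), 0), c, cons(0, c)))   [R7 at 1.1.2]
2. pair(cons(pair(0, pair(c, 0)), pair(m(pair(pair(0, 0), c), 0, cons(0, cons(c, c))), cons(c, 0))), m(pair(pair(0, 0), 0), c, cons(0, c)))  →  pair(cons(pair(0, pair(c, 0)), pair(0, cons(c, 0))), m(pair(pair(0, 0), 0), c, cons(0, c)))   [R7 at 1.2.1]
3. pair(cons(pair(0, pair(c, 0)), pair(0, cons(c, 0))), m(pair(pair(0, 0), 0), c, cons(0, c)))  →  pair(cons(pair(0, pair(c, 0)), pair(0, cons(c, 0))), 0)   [R7 at 2]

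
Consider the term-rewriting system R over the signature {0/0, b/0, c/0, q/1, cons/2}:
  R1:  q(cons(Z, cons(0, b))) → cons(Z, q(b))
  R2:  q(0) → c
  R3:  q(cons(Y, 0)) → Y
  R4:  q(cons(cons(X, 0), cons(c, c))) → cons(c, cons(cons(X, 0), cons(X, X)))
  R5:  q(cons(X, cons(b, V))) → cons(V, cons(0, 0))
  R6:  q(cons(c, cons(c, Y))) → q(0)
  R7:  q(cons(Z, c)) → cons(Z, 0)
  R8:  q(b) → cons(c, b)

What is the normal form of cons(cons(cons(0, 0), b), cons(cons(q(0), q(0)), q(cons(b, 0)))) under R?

1. cons(cons(cons(0, 0), b), cons(cons(q(0), q(0)), q(cons(b, 0))))  →  cons(cons(cons(0, 0), b), cons(cons(c, q(0)), q(cons(b, 0))))   [R2 at 2.1.1]
2. cons(cons(cons(0, 0), b), cons(cons(c, q(0)), q(cons(b, 0))))  →  cons(cons(cons(0, 0), b), cons(cons(c, c), q(cons(b, 0))))   [R2 at 2.1.2]
3. cons(cons(cons(0, 0), b), cons(cons(c, c), q(cons(b, 0))))  →  cons(cons(cons(0, 0), b), cons(cons(c, c), b))   [R3 at 2.2]

cons(cons(cons(0, 0), b), cons(cons(c, c), b))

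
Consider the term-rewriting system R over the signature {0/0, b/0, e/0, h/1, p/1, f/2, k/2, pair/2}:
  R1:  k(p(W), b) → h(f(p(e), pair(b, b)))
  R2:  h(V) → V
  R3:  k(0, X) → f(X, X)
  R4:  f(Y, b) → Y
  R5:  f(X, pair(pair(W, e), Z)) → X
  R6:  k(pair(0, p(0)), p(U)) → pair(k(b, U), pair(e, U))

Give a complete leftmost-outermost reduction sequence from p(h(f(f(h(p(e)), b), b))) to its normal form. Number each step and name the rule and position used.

p(p(e))

1. p(h(f(f(h(p(e)), b), b)))  →  p(f(f(h(p(e)), b), b))   [R2 at 1]
2. p(f(f(h(p(e)), b), b))  →  p(f(h(p(e)), b))   [R4 at 1]
3. p(f(h(p(e)), b))  →  p(h(p(e)))   [R4 at 1]
4. p(h(p(e)))  →  p(p(e))   [R2 at 1]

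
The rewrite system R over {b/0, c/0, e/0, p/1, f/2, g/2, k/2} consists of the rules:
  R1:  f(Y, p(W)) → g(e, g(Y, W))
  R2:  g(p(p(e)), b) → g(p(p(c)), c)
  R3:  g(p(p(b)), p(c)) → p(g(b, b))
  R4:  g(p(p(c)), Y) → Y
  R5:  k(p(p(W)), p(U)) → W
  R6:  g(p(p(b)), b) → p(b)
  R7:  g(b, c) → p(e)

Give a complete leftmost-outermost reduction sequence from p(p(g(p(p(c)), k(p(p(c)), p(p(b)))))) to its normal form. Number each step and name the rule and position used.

p(p(c))

1. p(p(g(p(p(c)), k(p(p(c)), p(p(b))))))  →  p(p(k(p(p(c)), p(p(b)))))   [R4 at 1.1]
2. p(p(k(p(p(c)), p(p(b)))))  →  p(p(c))   [R5 at 1.1]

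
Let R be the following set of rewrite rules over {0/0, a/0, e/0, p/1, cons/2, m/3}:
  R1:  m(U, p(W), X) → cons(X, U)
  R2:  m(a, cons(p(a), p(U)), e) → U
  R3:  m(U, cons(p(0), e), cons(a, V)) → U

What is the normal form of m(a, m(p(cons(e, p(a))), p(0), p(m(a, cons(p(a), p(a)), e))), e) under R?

cons(e, p(a))

1. m(a, m(p(cons(e, p(a))), p(0), p(m(a, cons(p(a), p(a)), e))), e)  →  m(a, cons(p(m(a, cons(p(a), p(a)), e)), p(cons(e, p(a)))), e)   [R1 at 2]
2. m(a, cons(p(m(a, cons(p(a), p(a)), e)), p(cons(e, p(a)))), e)  →  m(a, cons(p(a), p(cons(e, p(a)))), e)   [R2 at 2.1.1]
3. m(a, cons(p(a), p(cons(e, p(a)))), e)  →  cons(e, p(a))   [R2 at ε]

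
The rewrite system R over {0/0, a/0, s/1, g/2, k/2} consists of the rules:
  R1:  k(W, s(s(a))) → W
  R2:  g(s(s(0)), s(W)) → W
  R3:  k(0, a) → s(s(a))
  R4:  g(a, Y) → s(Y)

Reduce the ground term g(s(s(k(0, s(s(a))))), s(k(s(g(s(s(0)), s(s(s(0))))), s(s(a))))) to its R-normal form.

1. g(s(s(k(0, s(s(a))))), s(k(s(g(s(s(0)), s(s(s(0))))), s(s(a)))))  →  g(s(s(0)), s(k(s(g(s(s(0)), s(s(s(0))))), s(s(a)))))   [R1 at 1.1.1]
2. g(s(s(0)), s(k(s(g(s(s(0)), s(s(s(0))))), s(s(a)))))  →  k(s(g(s(s(0)), s(s(s(0))))), s(s(a)))   [R2 at ε]
3. k(s(g(s(s(0)), s(s(s(0))))), s(s(a)))  →  s(g(s(s(0)), s(s(s(0)))))   [R1 at ε]
4. s(g(s(s(0)), s(s(s(0)))))  →  s(s(s(0)))   [R2 at 1]

s(s(s(0)))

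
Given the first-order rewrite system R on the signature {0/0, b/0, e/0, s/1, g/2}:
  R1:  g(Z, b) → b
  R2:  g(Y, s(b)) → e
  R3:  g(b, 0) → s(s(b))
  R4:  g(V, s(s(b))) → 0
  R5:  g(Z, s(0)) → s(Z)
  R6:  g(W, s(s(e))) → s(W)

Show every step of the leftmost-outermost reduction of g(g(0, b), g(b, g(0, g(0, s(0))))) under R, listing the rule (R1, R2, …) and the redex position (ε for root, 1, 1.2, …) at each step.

1. g(g(0, b), g(b, g(0, g(0, s(0)))))  →  g(b, g(b, g(0, g(0, s(0)))))   [R1 at 1]
2. g(b, g(b, g(0, g(0, s(0)))))  →  g(b, g(b, g(0, s(0))))   [R5 at 2.2.2]
3. g(b, g(b, g(0, s(0))))  →  g(b, g(b, s(0)))   [R5 at 2.2]
4. g(b, g(b, s(0)))  →  g(b, s(b))   [R5 at 2]
5. g(b, s(b))  →  e   [R2 at ε]

e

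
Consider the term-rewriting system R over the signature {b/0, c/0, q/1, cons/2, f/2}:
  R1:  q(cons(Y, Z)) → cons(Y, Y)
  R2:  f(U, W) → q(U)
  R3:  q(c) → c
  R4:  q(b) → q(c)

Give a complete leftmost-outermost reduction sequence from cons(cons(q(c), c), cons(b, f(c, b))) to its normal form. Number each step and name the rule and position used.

1. cons(cons(q(c), c), cons(b, f(c, b)))  →  cons(cons(c, c), cons(b, f(c, b)))   [R3 at 1.1]
2. cons(cons(c, c), cons(b, f(c, b)))  →  cons(cons(c, c), cons(b, q(c)))   [R2 at 2.2]
3. cons(cons(c, c), cons(b, q(c)))  →  cons(cons(c, c), cons(b, c))   [R3 at 2.2]

cons(cons(c, c), cons(b, c))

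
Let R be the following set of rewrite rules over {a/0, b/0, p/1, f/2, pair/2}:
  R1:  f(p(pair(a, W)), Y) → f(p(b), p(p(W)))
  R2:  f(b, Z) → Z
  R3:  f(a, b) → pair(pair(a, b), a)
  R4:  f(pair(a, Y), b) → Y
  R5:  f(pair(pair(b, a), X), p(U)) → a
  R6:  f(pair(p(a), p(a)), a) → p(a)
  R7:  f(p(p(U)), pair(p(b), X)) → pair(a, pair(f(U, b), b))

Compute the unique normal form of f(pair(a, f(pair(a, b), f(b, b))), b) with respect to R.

1. f(pair(a, f(pair(a, b), f(b, b))), b)  →  f(pair(a, b), f(b, b))   [R4 at ε]
2. f(pair(a, b), f(b, b))  →  f(pair(a, b), b)   [R2 at 2]
3. f(pair(a, b), b)  →  b   [R4 at ε]

b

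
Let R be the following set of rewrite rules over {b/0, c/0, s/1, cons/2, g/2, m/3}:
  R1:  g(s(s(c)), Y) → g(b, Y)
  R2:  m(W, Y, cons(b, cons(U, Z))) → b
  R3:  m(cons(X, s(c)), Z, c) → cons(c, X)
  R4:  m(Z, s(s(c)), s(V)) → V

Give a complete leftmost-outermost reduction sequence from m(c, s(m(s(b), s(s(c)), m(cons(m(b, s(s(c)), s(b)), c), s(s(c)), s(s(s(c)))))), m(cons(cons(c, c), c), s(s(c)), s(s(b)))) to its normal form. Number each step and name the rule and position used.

b

1. m(c, s(m(s(b), s(s(c)), m(cons(m(b, s(s(c)), s(b)), c), s(s(c)), s(s(s(c)))))), m(cons(cons(c, c), c), s(s(c)), s(s(b))))  →  m(c, s(m(s(b), s(s(c)), s(s(c)))), m(cons(cons(c, c), c), s(s(c)), s(s(b))))   [R4 at 2.1.3]
2. m(c, s(m(s(b), s(s(c)), s(s(c)))), m(cons(cons(c, c), c), s(s(c)), s(s(b))))  →  m(c, s(s(c)), m(cons(cons(c, c), c), s(s(c)), s(s(b))))   [R4 at 2.1]
3. m(c, s(s(c)), m(cons(cons(c, c), c), s(s(c)), s(s(b))))  →  m(c, s(s(c)), s(b))   [R4 at 3]
4. m(c, s(s(c)), s(b))  →  b   [R4 at ε]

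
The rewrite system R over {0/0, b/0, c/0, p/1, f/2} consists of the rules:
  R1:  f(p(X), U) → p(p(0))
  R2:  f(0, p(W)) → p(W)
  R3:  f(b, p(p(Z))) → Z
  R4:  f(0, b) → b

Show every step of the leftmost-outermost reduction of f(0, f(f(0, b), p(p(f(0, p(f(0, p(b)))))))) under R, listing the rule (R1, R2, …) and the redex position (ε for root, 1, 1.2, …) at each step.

p(p(b))

1. f(0, f(f(0, b), p(p(f(0, p(f(0, p(b))))))))  →  f(0, f(b, p(p(f(0, p(f(0, p(b))))))))   [R4 at 2.1]
2. f(0, f(b, p(p(f(0, p(f(0, p(b))))))))  →  f(0, f(0, p(f(0, p(b)))))   [R3 at 2]
3. f(0, f(0, p(f(0, p(b)))))  →  f(0, p(f(0, p(b))))   [R2 at 2]
4. f(0, p(f(0, p(b))))  →  p(f(0, p(b)))   [R2 at ε]
5. p(f(0, p(b)))  →  p(p(b))   [R2 at 1]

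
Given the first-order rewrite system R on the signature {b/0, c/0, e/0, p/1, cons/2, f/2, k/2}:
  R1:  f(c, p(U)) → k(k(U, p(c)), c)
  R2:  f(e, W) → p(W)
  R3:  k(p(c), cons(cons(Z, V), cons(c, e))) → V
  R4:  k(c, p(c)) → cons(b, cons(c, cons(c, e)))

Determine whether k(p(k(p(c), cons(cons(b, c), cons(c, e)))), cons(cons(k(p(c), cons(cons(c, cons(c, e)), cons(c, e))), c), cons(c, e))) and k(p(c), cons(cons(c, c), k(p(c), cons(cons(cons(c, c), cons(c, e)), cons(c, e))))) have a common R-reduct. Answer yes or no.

Reduce t₁ = k(p(k(p(c), cons(cons(b, c), cons(c, e)))), cons(cons(k(p(c), cons(cons(c, cons(c, e)), cons(c, e))), c), cons(c, e))):
1. k(p(k(p(c), cons(cons(b, c), cons(c, e)))), cons(cons(k(p(c), cons(cons(c, cons(c, e)), cons(c, e))), c), cons(c, e)))  →  k(p(c), cons(cons(k(p(c), cons(cons(c, cons(c, e)), cons(c, e))), c), cons(c, e)))   [R3 at 1.1]
2. k(p(c), cons(cons(k(p(c), cons(cons(c, cons(c, e)), cons(c, e))), c), cons(c, e)))  →  c   [R3 at ε]

Reduce t₂ = k(p(c), cons(cons(c, c), k(p(c), cons(cons(cons(c, c), cons(c, e)), cons(c, e))))):
1. k(p(c), cons(cons(c, c), k(p(c), cons(cons(cons(c, c), cons(c, e)), cons(c, e)))))  →  k(p(c), cons(cons(c, c), cons(c, e)))   [R3 at 2.2]
2. k(p(c), cons(cons(c, c), cons(c, e)))  →  c   [R3 at ε]

yes — NF(t₁) = c, NF(t₂) = c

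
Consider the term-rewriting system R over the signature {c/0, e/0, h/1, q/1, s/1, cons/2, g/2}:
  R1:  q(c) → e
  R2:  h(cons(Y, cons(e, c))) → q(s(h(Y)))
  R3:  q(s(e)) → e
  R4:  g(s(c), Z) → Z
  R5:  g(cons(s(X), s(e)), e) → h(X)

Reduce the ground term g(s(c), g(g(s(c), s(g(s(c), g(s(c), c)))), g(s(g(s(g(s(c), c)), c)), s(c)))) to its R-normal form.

s(c)

1. g(s(c), g(g(s(c), s(g(s(c), g(s(c), c)))), g(s(g(s(g(s(c), c)), c)), s(c))))  →  g(g(s(c), s(g(s(c), g(s(c), c)))), g(s(g(s(g(s(c), c)), c)), s(c)))   [R4 at ε]
2. g(g(s(c), s(g(s(c), g(s(c), c)))), g(s(g(s(g(s(c), c)), c)), s(c)))  →  g(s(g(s(c), g(s(c), c))), g(s(g(s(g(s(c), c)), c)), s(c)))   [R4 at 1]
3. g(s(g(s(c), g(s(c), c))), g(s(g(s(g(s(c), c)), c)), s(c)))  →  g(s(g(s(c), c)), g(s(g(s(g(s(c), c)), c)), s(c)))   [R4 at 1.1]
4. g(s(g(s(c), c)), g(s(g(s(g(s(c), c)), c)), s(c)))  →  g(s(c), g(s(g(s(g(s(c), c)), c)), s(c)))   [R4 at 1.1]
5. g(s(c), g(s(g(s(g(s(c), c)), c)), s(c)))  →  g(s(g(s(g(s(c), c)), c)), s(c))   [R4 at ε]
6. g(s(g(s(g(s(c), c)), c)), s(c))  →  g(s(g(s(c), c)), s(c))   [R4 at 1.1.1.1]
7. g(s(g(s(c), c)), s(c))  →  g(s(c), s(c))   [R4 at 1.1]
8. g(s(c), s(c))  →  s(c)   [R4 at ε]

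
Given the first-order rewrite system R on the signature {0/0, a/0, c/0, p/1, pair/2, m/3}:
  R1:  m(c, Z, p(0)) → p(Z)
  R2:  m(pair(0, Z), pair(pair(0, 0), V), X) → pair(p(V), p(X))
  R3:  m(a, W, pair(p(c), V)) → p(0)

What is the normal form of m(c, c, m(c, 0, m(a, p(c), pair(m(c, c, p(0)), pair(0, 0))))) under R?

1. m(c, c, m(c, 0, m(a, p(c), pair(m(c, c, p(0)), pair(0, 0)))))  →  m(c, c, m(c, 0, m(a, p(c), pair(p(c), pair(0, 0)))))   [R1 at 3.3.3.1]
2. m(c, c, m(c, 0, m(a, p(c), pair(p(c), pair(0, 0)))))  →  m(c, c, m(c, 0, p(0)))   [R3 at 3.3]
3. m(c, c, m(c, 0, p(0)))  →  m(c, c, p(0))   [R1 at 3]
4. m(c, c, p(0))  →  p(c)   [R1 at ε]

p(c)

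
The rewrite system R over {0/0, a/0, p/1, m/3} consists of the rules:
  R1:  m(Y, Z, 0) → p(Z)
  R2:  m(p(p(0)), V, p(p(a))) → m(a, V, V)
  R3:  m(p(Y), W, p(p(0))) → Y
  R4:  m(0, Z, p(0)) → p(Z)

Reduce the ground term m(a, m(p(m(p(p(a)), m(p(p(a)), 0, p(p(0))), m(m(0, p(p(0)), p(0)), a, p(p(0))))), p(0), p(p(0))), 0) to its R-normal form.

1. m(a, m(p(m(p(p(a)), m(p(p(a)), 0, p(p(0))), m(m(0, p(p(0)), p(0)), a, p(p(0))))), p(0), p(p(0))), 0)  →  p(m(p(m(p(p(a)), m(p(p(a)), 0, p(p(0))), m(m(0, p(p(0)), p(0)), a, p(p(0))))), p(0), p(p(0))))   [R1 at ε]
2. p(m(p(m(p(p(a)), m(p(p(a)), 0, p(p(0))), m(m(0, p(p(0)), p(0)), a, p(p(0))))), p(0), p(p(0))))  →  p(m(p(p(a)), m(p(p(a)), 0, p(p(0))), m(m(0, p(p(0)), p(0)), a, p(p(0)))))   [R3 at 1]
3. p(m(p(p(a)), m(p(p(a)), 0, p(p(0))), m(m(0, p(p(0)), p(0)), a, p(p(0)))))  →  p(m(p(p(a)), p(a), m(m(0, p(p(0)), p(0)), a, p(p(0)))))   [R3 at 1.2]
4. p(m(p(p(a)), p(a), m(m(0, p(p(0)), p(0)), a, p(p(0)))))  →  p(m(p(p(a)), p(a), m(p(p(p(0))), a, p(p(0)))))   [R4 at 1.3.1]
5. p(m(p(p(a)), p(a), m(p(p(p(0))), a, p(p(0)))))  →  p(m(p(p(a)), p(a), p(p(0))))   [R3 at 1.3]
6. p(m(p(p(a)), p(a), p(p(0))))  →  p(p(a))   [R3 at 1]

p(p(a))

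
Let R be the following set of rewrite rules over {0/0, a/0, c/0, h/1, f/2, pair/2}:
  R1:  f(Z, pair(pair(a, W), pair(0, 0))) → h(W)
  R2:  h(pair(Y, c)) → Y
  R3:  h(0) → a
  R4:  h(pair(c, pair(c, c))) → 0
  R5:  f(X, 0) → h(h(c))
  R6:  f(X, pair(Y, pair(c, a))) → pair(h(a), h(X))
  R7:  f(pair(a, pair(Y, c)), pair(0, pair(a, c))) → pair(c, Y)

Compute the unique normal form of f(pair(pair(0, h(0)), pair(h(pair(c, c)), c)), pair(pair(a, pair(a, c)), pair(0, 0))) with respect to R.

a

1. f(pair(pair(0, h(0)), pair(h(pair(c, c)), c)), pair(pair(a, pair(a, c)), pair(0, 0)))  →  h(pair(a, c))   [R1 at ε]
2. h(pair(a, c))  →  a   [R2 at ε]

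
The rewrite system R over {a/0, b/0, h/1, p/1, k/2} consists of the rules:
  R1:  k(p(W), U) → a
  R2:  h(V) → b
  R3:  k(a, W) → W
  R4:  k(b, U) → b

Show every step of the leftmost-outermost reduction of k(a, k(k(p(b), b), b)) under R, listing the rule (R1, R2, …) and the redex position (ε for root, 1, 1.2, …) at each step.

1. k(a, k(k(p(b), b), b))  →  k(k(p(b), b), b)   [R3 at ε]
2. k(k(p(b), b), b)  →  k(a, b)   [R1 at 1]
3. k(a, b)  →  b   [R3 at ε]

b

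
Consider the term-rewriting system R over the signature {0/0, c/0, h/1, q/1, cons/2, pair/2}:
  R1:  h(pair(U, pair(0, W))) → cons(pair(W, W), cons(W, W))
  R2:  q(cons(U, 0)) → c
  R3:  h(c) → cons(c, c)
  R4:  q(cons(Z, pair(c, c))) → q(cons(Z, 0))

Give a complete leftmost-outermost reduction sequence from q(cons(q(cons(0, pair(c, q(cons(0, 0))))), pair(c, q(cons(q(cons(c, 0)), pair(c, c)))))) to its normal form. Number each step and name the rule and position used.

1. q(cons(q(cons(0, pair(c, q(cons(0, 0))))), pair(c, q(cons(q(cons(c, 0)), pair(c, c))))))  →  q(cons(q(cons(0, pair(c, c))), pair(c, q(cons(q(cons(c, 0)), pair(c, c))))))   [R2 at 1.1.1.2.2]
2. q(cons(q(cons(0, pair(c, c))), pair(c, q(cons(q(cons(c, 0)), pair(c, c))))))  →  q(cons(q(cons(0, 0)), pair(c, q(cons(q(cons(c, 0)), pair(c, c))))))   [R4 at 1.1]
3. q(cons(q(cons(0, 0)), pair(c, q(cons(q(cons(c, 0)), pair(c, c))))))  →  q(cons(c, pair(c, q(cons(q(cons(c, 0)), pair(c, c))))))   [R2 at 1.1]
4. q(cons(c, pair(c, q(cons(q(cons(c, 0)), pair(c, c))))))  →  q(cons(c, pair(c, q(cons(q(cons(c, 0)), 0)))))   [R4 at 1.2.2]
5. q(cons(c, pair(c, q(cons(q(cons(c, 0)), 0)))))  →  q(cons(c, pair(c, c)))   [R2 at 1.2.2]
6. q(cons(c, pair(c, c)))  →  q(cons(c, 0))   [R4 at ε]
7. q(cons(c, 0))  →  c   [R2 at ε]

c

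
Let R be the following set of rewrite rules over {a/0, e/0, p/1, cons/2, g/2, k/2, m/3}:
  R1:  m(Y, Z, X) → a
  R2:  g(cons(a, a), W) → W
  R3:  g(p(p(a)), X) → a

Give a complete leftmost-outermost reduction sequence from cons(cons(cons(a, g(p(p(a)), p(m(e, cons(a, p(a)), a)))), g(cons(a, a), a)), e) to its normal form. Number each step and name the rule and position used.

cons(cons(cons(a, a), a), e)

1. cons(cons(cons(a, g(p(p(a)), p(m(e, cons(a, p(a)), a)))), g(cons(a, a), a)), e)  →  cons(cons(cons(a, a), g(cons(a, a), a)), e)   [R3 at 1.1.2]
2. cons(cons(cons(a, a), g(cons(a, a), a)), e)  →  cons(cons(cons(a, a), a), e)   [R2 at 1.2]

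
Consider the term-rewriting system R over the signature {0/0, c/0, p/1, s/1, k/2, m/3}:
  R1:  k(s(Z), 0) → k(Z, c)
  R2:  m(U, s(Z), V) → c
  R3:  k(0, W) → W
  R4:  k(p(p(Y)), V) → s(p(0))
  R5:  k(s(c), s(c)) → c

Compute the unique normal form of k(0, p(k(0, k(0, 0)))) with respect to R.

p(0)

1. k(0, p(k(0, k(0, 0))))  →  p(k(0, k(0, 0)))   [R3 at ε]
2. p(k(0, k(0, 0)))  →  p(k(0, 0))   [R3 at 1]
3. p(k(0, 0))  →  p(0)   [R3 at 1]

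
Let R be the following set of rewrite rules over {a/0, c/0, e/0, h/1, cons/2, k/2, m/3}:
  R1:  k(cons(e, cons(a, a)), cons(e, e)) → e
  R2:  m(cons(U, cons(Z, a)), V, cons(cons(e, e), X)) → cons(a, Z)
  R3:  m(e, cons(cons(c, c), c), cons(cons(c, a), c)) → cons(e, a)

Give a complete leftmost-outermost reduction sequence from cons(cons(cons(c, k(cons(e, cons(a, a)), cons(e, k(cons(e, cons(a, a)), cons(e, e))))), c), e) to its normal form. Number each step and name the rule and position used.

cons(cons(cons(c, e), c), e)

1. cons(cons(cons(c, k(cons(e, cons(a, a)), cons(e, k(cons(e, cons(a, a)), cons(e, e))))), c), e)  →  cons(cons(cons(c, k(cons(e, cons(a, a)), cons(e, e))), c), e)   [R1 at 1.1.2.2.2]
2. cons(cons(cons(c, k(cons(e, cons(a, a)), cons(e, e))), c), e)  →  cons(cons(cons(c, e), c), e)   [R1 at 1.1.2]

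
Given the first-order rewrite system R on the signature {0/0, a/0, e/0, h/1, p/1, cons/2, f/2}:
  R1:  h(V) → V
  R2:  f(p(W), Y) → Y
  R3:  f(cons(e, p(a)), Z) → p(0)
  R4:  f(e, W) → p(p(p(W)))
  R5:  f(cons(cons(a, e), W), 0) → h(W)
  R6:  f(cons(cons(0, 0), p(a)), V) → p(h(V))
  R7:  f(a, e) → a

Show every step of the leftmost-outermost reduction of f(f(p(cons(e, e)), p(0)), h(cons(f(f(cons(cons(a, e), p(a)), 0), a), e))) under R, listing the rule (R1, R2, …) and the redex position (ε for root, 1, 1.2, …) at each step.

1. f(f(p(cons(e, e)), p(0)), h(cons(f(f(cons(cons(a, e), p(a)), 0), a), e)))  →  f(p(0), h(cons(f(f(cons(cons(a, e), p(a)), 0), a), e)))   [R2 at 1]
2. f(p(0), h(cons(f(f(cons(cons(a, e), p(a)), 0), a), e)))  →  h(cons(f(f(cons(cons(a, e), p(a)), 0), a), e))   [R2 at ε]
3. h(cons(f(f(cons(cons(a, e), p(a)), 0), a), e))  →  cons(f(f(cons(cons(a, e), p(a)), 0), a), e)   [R1 at ε]
4. cons(f(f(cons(cons(a, e), p(a)), 0), a), e)  →  cons(f(h(p(a)), a), e)   [R5 at 1.1]
5. cons(f(h(p(a)), a), e)  →  cons(f(p(a), a), e)   [R1 at 1.1]
6. cons(f(p(a), a), e)  →  cons(a, e)   [R2 at 1]

cons(a, e)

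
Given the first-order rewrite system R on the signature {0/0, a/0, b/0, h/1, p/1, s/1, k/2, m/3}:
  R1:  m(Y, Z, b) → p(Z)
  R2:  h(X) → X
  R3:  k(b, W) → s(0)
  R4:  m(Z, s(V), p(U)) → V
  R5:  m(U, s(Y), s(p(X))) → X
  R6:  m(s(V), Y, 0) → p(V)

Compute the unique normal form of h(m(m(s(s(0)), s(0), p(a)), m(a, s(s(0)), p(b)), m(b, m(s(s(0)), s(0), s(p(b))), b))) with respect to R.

0

1. h(m(m(s(s(0)), s(0), p(a)), m(a, s(s(0)), p(b)), m(b, m(s(s(0)), s(0), s(p(b))), b)))  →  m(m(s(s(0)), s(0), p(a)), m(a, s(s(0)), p(b)), m(b, m(s(s(0)), s(0), s(p(b))), b))   [R2 at ε]
2. m(m(s(s(0)), s(0), p(a)), m(a, s(s(0)), p(b)), m(b, m(s(s(0)), s(0), s(p(b))), b))  →  m(0, m(a, s(s(0)), p(b)), m(b, m(s(s(0)), s(0), s(p(b))), b))   [R4 at 1]
3. m(0, m(a, s(s(0)), p(b)), m(b, m(s(s(0)), s(0), s(p(b))), b))  →  m(0, s(0), m(b, m(s(s(0)), s(0), s(p(b))), b))   [R4 at 2]
4. m(0, s(0), m(b, m(s(s(0)), s(0), s(p(b))), b))  →  m(0, s(0), p(m(s(s(0)), s(0), s(p(b)))))   [R1 at 3]
5. m(0, s(0), p(m(s(s(0)), s(0), s(p(b)))))  →  0   [R4 at ε]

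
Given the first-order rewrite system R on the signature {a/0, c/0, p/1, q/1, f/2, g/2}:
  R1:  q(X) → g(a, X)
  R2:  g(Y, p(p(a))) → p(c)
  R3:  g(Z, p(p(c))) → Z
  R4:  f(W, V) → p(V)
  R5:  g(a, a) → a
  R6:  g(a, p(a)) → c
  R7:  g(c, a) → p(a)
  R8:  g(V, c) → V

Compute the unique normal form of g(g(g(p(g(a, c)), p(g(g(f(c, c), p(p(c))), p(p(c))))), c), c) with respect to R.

1. g(g(g(p(g(a, c)), p(g(g(f(c, c), p(p(c))), p(p(c))))), c), c)  →  g(g(p(g(a, c)), p(g(g(f(c, c), p(p(c))), p(p(c))))), c)   [R8 at ε]
2. g(g(p(g(a, c)), p(g(g(f(c, c), p(p(c))), p(p(c))))), c)  →  g(p(g(a, c)), p(g(g(f(c, c), p(p(c))), p(p(c)))))   [R8 at ε]
3. g(p(g(a, c)), p(g(g(f(c, c), p(p(c))), p(p(c)))))  →  g(p(a), p(g(g(f(c, c), p(p(c))), p(p(c)))))   [R8 at 1.1]
4. g(p(a), p(g(g(f(c, c), p(p(c))), p(p(c)))))  →  g(p(a), p(g(f(c, c), p(p(c)))))   [R3 at 2.1]
5. g(p(a), p(g(f(c, c), p(p(c)))))  →  g(p(a), p(f(c, c)))   [R3 at 2.1]
6. g(p(a), p(f(c, c)))  →  g(p(a), p(p(c)))   [R4 at 2.1]
7. g(p(a), p(p(c)))  →  p(a)   [R3 at ε]

p(a)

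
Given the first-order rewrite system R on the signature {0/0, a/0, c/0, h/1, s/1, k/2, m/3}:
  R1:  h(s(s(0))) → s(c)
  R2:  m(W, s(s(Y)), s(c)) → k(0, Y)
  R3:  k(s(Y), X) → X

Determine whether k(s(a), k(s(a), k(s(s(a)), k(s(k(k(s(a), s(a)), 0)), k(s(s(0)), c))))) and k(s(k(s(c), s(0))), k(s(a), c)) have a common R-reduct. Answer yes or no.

Reduce t₁ = k(s(a), k(s(a), k(s(s(a)), k(s(k(k(s(a), s(a)), 0)), k(s(s(0)), c))))):
1. k(s(a), k(s(a), k(s(s(a)), k(s(k(k(s(a), s(a)), 0)), k(s(s(0)), c)))))  →  k(s(a), k(s(s(a)), k(s(k(k(s(a), s(a)), 0)), k(s(s(0)), c))))   [R3 at ε]
2. k(s(a), k(s(s(a)), k(s(k(k(s(a), s(a)), 0)), k(s(s(0)), c))))  →  k(s(s(a)), k(s(k(k(s(a), s(a)), 0)), k(s(s(0)), c)))   [R3 at ε]
3. k(s(s(a)), k(s(k(k(s(a), s(a)), 0)), k(s(s(0)), c)))  →  k(s(k(k(s(a), s(a)), 0)), k(s(s(0)), c))   [R3 at ε]
4. k(s(k(k(s(a), s(a)), 0)), k(s(s(0)), c))  →  k(s(s(0)), c)   [R3 at ε]
5. k(s(s(0)), c)  →  c   [R3 at ε]

Reduce t₂ = k(s(k(s(c), s(0))), k(s(a), c)):
1. k(s(k(s(c), s(0))), k(s(a), c))  →  k(s(a), c)   [R3 at ε]
2. k(s(a), c)  →  c   [R3 at ε]

yes — NF(t₁) = c, NF(t₂) = c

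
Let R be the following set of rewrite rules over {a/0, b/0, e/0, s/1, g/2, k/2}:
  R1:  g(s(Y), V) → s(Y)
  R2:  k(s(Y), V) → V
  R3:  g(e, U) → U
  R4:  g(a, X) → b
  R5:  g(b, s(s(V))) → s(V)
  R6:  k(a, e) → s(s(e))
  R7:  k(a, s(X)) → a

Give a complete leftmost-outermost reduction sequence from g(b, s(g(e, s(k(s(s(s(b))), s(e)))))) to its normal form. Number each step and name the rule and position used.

1. g(b, s(g(e, s(k(s(s(s(b))), s(e))))))  →  g(b, s(s(k(s(s(s(b))), s(e)))))   [R3 at 2.1]
2. g(b, s(s(k(s(s(s(b))), s(e)))))  →  s(k(s(s(s(b))), s(e)))   [R5 at ε]
3. s(k(s(s(s(b))), s(e)))  →  s(s(e))   [R2 at 1]

s(s(e))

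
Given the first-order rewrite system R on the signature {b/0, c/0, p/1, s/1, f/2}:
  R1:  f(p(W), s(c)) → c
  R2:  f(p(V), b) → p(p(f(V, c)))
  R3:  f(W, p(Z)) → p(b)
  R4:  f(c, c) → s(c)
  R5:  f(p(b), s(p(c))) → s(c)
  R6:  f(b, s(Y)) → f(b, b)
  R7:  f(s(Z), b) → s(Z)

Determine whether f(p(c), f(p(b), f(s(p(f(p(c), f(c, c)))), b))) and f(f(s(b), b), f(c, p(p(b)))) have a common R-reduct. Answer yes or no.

Reduce t₁ = f(p(c), f(p(b), f(s(p(f(p(c), f(c, c)))), b))):
1. f(p(c), f(p(b), f(s(p(f(p(c), f(c, c)))), b)))  →  f(p(c), f(p(b), s(p(f(p(c), f(c, c))))))   [R7 at 2.2]
2. f(p(c), f(p(b), s(p(f(p(c), f(c, c))))))  →  f(p(c), f(p(b), s(p(f(p(c), s(c))))))   [R4 at 2.2.1.1.2]
3. f(p(c), f(p(b), s(p(f(p(c), s(c))))))  →  f(p(c), f(p(b), s(p(c))))   [R1 at 2.2.1.1]
4. f(p(c), f(p(b), s(p(c))))  →  f(p(c), s(c))   [R5 at 2]
5. f(p(c), s(c))  →  c   [R1 at ε]

Reduce t₂ = f(f(s(b), b), f(c, p(p(b)))):
1. f(f(s(b), b), f(c, p(p(b))))  →  f(s(b), f(c, p(p(b))))   [R7 at 1]
2. f(s(b), f(c, p(p(b))))  →  f(s(b), p(b))   [R3 at 2]
3. f(s(b), p(b))  →  p(b)   [R3 at ε]

no — NF(t₁) = c, NF(t₂) = p(b)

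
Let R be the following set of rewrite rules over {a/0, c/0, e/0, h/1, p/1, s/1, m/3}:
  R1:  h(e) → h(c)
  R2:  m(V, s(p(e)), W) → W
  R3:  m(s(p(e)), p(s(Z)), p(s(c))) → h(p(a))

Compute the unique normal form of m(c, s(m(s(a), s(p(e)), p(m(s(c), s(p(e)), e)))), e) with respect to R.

1. m(c, s(m(s(a), s(p(e)), p(m(s(c), s(p(e)), e)))), e)  →  m(c, s(p(m(s(c), s(p(e)), e))), e)   [R2 at 2.1]
2. m(c, s(p(m(s(c), s(p(e)), e))), e)  →  m(c, s(p(e)), e)   [R2 at 2.1.1]
3. m(c, s(p(e)), e)  →  e   [R2 at ε]

e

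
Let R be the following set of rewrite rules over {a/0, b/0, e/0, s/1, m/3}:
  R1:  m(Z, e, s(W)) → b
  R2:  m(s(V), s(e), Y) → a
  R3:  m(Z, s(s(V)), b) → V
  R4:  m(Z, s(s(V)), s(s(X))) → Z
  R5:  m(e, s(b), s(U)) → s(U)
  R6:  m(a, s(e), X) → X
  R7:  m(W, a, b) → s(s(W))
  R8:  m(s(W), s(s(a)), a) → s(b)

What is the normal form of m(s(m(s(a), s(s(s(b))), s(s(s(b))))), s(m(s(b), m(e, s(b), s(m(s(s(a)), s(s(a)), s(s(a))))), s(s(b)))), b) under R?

b

1. m(s(m(s(a), s(s(s(b))), s(s(s(b))))), s(m(s(b), m(e, s(b), s(m(s(s(a)), s(s(a)), s(s(a))))), s(s(b)))), b)  →  m(s(s(a)), s(m(s(b), m(e, s(b), s(m(s(s(a)), s(s(a)), s(s(a))))), s(s(b)))), b)   [R4 at 1.1]
2. m(s(s(a)), s(m(s(b), m(e, s(b), s(m(s(s(a)), s(s(a)), s(s(a))))), s(s(b)))), b)  →  m(s(s(a)), s(m(s(b), s(m(s(s(a)), s(s(a)), s(s(a)))), s(s(b)))), b)   [R5 at 2.1.2]
3. m(s(s(a)), s(m(s(b), s(m(s(s(a)), s(s(a)), s(s(a)))), s(s(b)))), b)  →  m(s(s(a)), s(m(s(b), s(s(s(a))), s(s(b)))), b)   [R4 at 2.1.2.1]
4. m(s(s(a)), s(m(s(b), s(s(s(a))), s(s(b)))), b)  →  m(s(s(a)), s(s(b)), b)   [R4 at 2.1]
5. m(s(s(a)), s(s(b)), b)  →  b   [R3 at ε]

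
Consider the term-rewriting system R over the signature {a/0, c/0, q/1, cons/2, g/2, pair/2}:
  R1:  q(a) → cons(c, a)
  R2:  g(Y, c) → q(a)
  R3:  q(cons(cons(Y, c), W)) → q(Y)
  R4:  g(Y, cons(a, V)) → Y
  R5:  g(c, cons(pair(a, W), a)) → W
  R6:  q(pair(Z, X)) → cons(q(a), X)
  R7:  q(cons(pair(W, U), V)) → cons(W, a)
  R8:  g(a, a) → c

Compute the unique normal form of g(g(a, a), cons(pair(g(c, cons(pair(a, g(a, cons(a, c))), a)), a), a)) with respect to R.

1. g(g(a, a), cons(pair(g(c, cons(pair(a, g(a, cons(a, c))), a)), a), a))  →  g(c, cons(pair(g(c, cons(pair(a, g(a, cons(a, c))), a)), a), a))   [R8 at 1]
2. g(c, cons(pair(g(c, cons(pair(a, g(a, cons(a, c))), a)), a), a))  →  g(c, cons(pair(g(a, cons(a, c)), a), a))   [R5 at 2.1.1]
3. g(c, cons(pair(g(a, cons(a, c)), a), a))  →  g(c, cons(pair(a, a), a))   [R4 at 2.1.1]
4. g(c, cons(pair(a, a), a))  →  a   [R5 at ε]

a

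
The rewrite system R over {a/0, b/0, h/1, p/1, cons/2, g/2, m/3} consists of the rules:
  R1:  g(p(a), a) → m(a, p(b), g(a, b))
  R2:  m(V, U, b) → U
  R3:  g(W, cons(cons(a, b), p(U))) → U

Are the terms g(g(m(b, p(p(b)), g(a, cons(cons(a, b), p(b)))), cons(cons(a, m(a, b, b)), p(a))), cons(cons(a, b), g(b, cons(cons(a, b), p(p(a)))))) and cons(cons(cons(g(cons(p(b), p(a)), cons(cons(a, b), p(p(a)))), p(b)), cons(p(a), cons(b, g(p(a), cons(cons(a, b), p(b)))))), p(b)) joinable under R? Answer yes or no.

Reduce t₁ = g(g(m(b, p(p(b)), g(a, cons(cons(a, b), p(b)))), cons(cons(a, m(a, b, b)), p(a))), cons(cons(a, b), g(b, cons(cons(a, b), p(p(a)))))):
1. g(g(m(b, p(p(b)), g(a, cons(cons(a, b), p(b)))), cons(cons(a, m(a, b, b)), p(a))), cons(cons(a, b), g(b, cons(cons(a, b), p(p(a))))))  →  g(g(m(b, p(p(b)), b), cons(cons(a, m(a, b, b)), p(a))), cons(cons(a, b), g(b, cons(cons(a, b), p(p(a))))))   [R3 at 1.1.3]
2. g(g(m(b, p(p(b)), b), cons(cons(a, m(a, b, b)), p(a))), cons(cons(a, b), g(b, cons(cons(a, b), p(p(a))))))  →  g(g(p(p(b)), cons(cons(a, m(a, b, b)), p(a))), cons(cons(a, b), g(b, cons(cons(a, b), p(p(a))))))   [R2 at 1.1]
3. g(g(p(p(b)), cons(cons(a, m(a, b, b)), p(a))), cons(cons(a, b), g(b, cons(cons(a, b), p(p(a))))))  →  g(g(p(p(b)), cons(cons(a, b), p(a))), cons(cons(a, b), g(b, cons(cons(a, b), p(p(a))))))   [R2 at 1.2.1.2]
4. g(g(p(p(b)), cons(cons(a, b), p(a))), cons(cons(a, b), g(b, cons(cons(a, b), p(p(a))))))  →  g(a, cons(cons(a, b), g(b, cons(cons(a, b), p(p(a))))))   [R3 at 1]
5. g(a, cons(cons(a, b), g(b, cons(cons(a, b), p(p(a))))))  →  g(a, cons(cons(a, b), p(a)))   [R3 at 2.2]
6. g(a, cons(cons(a, b), p(a)))  →  a   [R3 at ε]

Reduce t₂ = cons(cons(cons(g(cons(p(b), p(a)), cons(cons(a, b), p(p(a)))), p(b)), cons(p(a), cons(b, g(p(a), cons(cons(a, b), p(b)))))), p(b)):
1. cons(cons(cons(g(cons(p(b), p(a)), cons(cons(a, b), p(p(a)))), p(b)), cons(p(a), cons(b, g(p(a), cons(cons(a, b), p(b)))))), p(b))  →  cons(cons(cons(p(a), p(b)), cons(p(a), cons(b, g(p(a), cons(cons(a, b), p(b)))))), p(b))   [R3 at 1.1.1]
2. cons(cons(cons(p(a), p(b)), cons(p(a), cons(b, g(p(a), cons(cons(a, b), p(b)))))), p(b))  →  cons(cons(cons(p(a), p(b)), cons(p(a), cons(b, b))), p(b))   [R3 at 1.2.2.2]

no — NF(t₁) = a, NF(t₂) = cons(cons(cons(p(a), p(b)), cons(p(a), cons(b, b))), p(b))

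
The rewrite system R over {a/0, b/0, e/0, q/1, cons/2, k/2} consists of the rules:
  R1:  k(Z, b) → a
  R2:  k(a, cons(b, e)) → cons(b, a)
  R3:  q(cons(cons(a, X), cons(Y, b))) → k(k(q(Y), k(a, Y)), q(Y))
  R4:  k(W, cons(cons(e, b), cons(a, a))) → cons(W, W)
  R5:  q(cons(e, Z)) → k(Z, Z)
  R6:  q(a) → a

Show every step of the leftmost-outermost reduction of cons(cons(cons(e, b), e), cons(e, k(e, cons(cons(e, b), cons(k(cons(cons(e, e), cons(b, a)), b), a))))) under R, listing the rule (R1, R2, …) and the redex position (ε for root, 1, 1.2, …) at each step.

1. cons(cons(cons(e, b), e), cons(e, k(e, cons(cons(e, b), cons(k(cons(cons(e, e), cons(b, a)), b), a)))))  →  cons(cons(cons(e, b), e), cons(e, k(e, cons(cons(e, b), cons(a, a)))))   [R1 at 2.2.2.2.1]
2. cons(cons(cons(e, b), e), cons(e, k(e, cons(cons(e, b), cons(a, a)))))  →  cons(cons(cons(e, b), e), cons(e, cons(e, e)))   [R4 at 2.2]

cons(cons(cons(e, b), e), cons(e, cons(e, e)))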